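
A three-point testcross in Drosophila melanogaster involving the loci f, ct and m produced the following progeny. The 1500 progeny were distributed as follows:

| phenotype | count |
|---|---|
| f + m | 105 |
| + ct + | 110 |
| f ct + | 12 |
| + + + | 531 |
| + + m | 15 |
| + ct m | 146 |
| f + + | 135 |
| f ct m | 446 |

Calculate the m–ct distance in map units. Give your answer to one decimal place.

16.1 map units

The two most frequent reciprocal classes, f ct m and + + +, are the parental types, so the F1 was f ct m / + + +.
The two rarest classes, f ct + and + + m, are the double crossovers. Comparing them with the parentals, only the m allele has switched, so m is the middle locus and the order is ct – m – f.
Crossovers in the ct–m interval produce the single-crossover classes f + m and + ct + (105 + 110 = 215) plus the double crossovers (27).
RF(ct–m) = (215 + 27) / 1500 = 242/1500 = 0.1613 → 16.1 map units.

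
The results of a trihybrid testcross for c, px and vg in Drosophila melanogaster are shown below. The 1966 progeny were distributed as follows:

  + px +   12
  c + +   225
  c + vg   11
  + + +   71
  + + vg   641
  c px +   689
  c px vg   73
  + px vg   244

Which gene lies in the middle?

The two most frequent reciprocal classes, c px + and + + vg, are the parental types, so the F1 was c px + / + + vg.
The two rarest classes, + px + and c + vg, are the double crossovers. Comparing them with the parentals, only the c allele has switched, so c is the middle locus and the order is vg – c – px.

c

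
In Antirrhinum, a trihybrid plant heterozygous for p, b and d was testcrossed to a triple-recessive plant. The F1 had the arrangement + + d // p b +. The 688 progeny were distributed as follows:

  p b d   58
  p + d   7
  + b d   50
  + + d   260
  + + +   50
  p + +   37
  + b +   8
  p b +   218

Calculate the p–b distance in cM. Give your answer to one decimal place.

14.8 cM

The two rarest classes, p + d and + b +, are the double crossovers. Comparing them with the parentals, only the p allele has switched, so p is the middle locus and the order is d – p – b.
Crossovers in the p–b interval produce the single-crossover classes + b d and p + + (50 + 37 = 87) plus the double crossovers (15).
RF(p–b) = (87 + 15) / 688 = 102/688 = 0.1483 → 14.8 cM.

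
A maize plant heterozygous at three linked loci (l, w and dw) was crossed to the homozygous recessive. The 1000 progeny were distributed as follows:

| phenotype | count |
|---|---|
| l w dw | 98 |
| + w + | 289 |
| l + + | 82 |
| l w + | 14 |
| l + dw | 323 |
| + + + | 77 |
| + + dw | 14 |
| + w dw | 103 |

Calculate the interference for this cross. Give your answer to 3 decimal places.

The two most frequent reciprocal classes, l + dw and + w +, are the parental types, so the F1 was l + dw / + w +.
The two rarest classes, + + dw and l w +, are the double crossovers. Comparing them with the parentals, only the l allele has switched, so l is the middle locus and the order is w – l – dw.
w–l: (175 + 28)/1000 = 0.2030; l–dw: (185 + 28)/1000 = 0.2130.
Expected DCO frequency = 0.2030 × 0.2130 ≈ 0.04324; observed = 28/1000 ≈ 0.02800.
Coefficient of coincidence = 0.02800/0.04324 ≈ 0.648; interference = 1 − 0.648 = 0.352.

0.352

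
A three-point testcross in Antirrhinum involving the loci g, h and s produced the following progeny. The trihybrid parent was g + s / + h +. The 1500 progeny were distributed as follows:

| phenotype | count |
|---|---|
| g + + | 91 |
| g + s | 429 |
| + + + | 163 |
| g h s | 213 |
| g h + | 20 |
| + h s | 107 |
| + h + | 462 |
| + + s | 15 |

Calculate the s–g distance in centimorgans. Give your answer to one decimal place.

The two rarest classes, + + s and g h +, are the double crossovers. Comparing them with the parentals, only the g allele has switched, so g is the middle locus and the order is s – g – h.
Crossovers in the s–g interval produce the single-crossover classes g + + and + h s (91 + 107 = 198) plus the double crossovers (35).
RF(s–g) = (198 + 35) / 1500 = 233/1500 = 0.1553 → 15.5 centimorgans.

15.5 centimorgans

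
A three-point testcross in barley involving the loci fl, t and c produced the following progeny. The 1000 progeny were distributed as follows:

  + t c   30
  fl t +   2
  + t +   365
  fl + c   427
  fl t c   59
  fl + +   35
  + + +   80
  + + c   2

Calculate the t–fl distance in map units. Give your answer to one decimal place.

The two most frequent reciprocal classes, + t + and fl + c, are the parental types, so the F1 was + t + / fl + c.
The two rarest classes, fl t + and + + c, are the double crossovers. Comparing them with the parentals, only the fl allele has switched, so fl is the middle locus and the order is c – fl – t.
Crossovers in the fl–t interval produce the single-crossover classes + + + and fl t c (80 + 59 = 139) plus the double crossovers (4).
RF(fl–t) = (139 + 4) / 1000 = 143/1000 = 0.1430 → 14.3 map units.

14.3 map units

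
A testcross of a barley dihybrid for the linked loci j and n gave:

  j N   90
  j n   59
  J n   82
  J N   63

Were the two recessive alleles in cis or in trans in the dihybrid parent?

The two most frequent classes are J n (82) and j N (90); these are the parental (non-recombinant) types.
So the F1 carried J n on one chromosome and j N on the other — the recessive alleles are on opposite chromosomes (trans / repulsion).

trans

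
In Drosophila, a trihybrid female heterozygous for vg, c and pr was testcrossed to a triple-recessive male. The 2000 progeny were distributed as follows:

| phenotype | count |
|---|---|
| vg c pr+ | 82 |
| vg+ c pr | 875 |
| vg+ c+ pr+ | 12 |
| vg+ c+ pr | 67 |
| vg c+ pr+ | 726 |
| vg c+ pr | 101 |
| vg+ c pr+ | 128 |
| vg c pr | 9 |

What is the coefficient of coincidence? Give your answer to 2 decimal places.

The two most frequent reciprocal classes, vg c+ pr+ and vg+ c pr, are the parental types, so the F1 was vg c+ pr+ / vg+ c pr.
The two rarest classes, vg+ c+ pr+ and vg c pr, are the double crossovers. Comparing them with the parentals, only the vg allele has switched, so vg is the middle locus and the order is c – vg – pr.
c–vg: (149 + 21)/2000 = 0.0850; vg–pr: (229 + 21)/2000 = 0.1250.
Expected DCO frequency = 0.0850 × 0.1250 ≈ 0.01063; observed = 21/2000 ≈ 0.01050.
Coefficient of coincidence = 0.01050/0.01063 ≈ 0.99.

0.99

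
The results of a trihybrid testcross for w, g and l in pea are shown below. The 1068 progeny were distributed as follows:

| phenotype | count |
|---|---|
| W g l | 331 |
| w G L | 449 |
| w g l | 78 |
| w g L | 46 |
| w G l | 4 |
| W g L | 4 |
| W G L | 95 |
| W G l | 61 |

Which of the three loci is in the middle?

l

The two most frequent reciprocal classes, w G L and W g l, are the parental types, so the F1 was w G L / W g l.
The two rarest classes, w G l and W g L, are the double crossovers. Comparing them with the parentals, only the l allele has switched, so l is the middle locus and the order is g – l – w.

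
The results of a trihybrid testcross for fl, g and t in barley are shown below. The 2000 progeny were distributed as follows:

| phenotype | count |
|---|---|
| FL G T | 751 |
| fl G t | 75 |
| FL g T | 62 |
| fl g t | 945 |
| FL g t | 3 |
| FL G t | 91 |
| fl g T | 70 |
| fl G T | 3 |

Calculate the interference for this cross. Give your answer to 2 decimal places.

The two most frequent reciprocal classes, fl g t and FL G T, are the parental types, so the F1 was fl g t / FL G T.
The two rarest classes, FL g t and fl G T, are the double crossovers. Comparing them with the parentals, only the fl allele has switched, so fl is the middle locus and the order is g – fl – t.
g–fl: (137 + 6)/2000 = 0.0715; fl–t: (161 + 6)/2000 = 0.0835.
Expected DCO frequency = 0.0715 × 0.0835 ≈ 0.00597; observed = 6/2000 ≈ 0.00300.
Coefficient of coincidence = 0.00300/0.00597 ≈ 0.50; interference = 1 − 0.50 = 0.50.

0.50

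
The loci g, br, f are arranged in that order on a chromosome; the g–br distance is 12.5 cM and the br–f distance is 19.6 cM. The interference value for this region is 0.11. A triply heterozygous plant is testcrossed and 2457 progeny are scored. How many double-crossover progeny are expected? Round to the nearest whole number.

Map distances give recombination frequencies of 0.125 and 0.196 for the two intervals.
With interference 0.11 (so coincidence = 0.89), expected double-crossover frequency = 0.125 × 0.196 × 0.89 = 0.02181.
Expected number = 0.02181 × 2457 = 53.57 ≈ 54.

54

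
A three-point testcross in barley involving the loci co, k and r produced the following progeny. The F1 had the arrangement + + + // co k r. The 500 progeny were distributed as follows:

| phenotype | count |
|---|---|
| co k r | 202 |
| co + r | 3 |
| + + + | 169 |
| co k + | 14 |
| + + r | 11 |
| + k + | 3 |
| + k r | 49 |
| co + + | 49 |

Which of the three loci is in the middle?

k

The two rarest classes, + k + and co + r, are the double crossovers. Comparing them with the parentals, only the k allele has switched, so k is the middle locus and the order is co – k – r.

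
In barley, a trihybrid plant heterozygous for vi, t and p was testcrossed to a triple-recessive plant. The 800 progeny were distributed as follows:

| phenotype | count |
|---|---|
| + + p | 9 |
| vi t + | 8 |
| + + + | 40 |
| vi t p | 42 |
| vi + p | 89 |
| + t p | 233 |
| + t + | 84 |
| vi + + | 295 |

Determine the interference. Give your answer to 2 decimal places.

0.28

The two most frequent reciprocal classes, vi + + and + t p, are the parental types, so the F1 was vi + + / + t p.
The two rarest classes, vi t + and + + p, are the double crossovers. Comparing them with the parentals, only the t allele has switched, so t is the middle locus and the order is p – t – vi.
p–t: (173 + 17)/800 = 0.2375; t–vi: (82 + 17)/800 = 0.1237.
Expected DCO frequency = 0.2375 × 0.1237 ≈ 0.02938; observed = 17/800 ≈ 0.02125.
Coefficient of coincidence = 0.02125/0.02938 ≈ 0.72; interference = 1 − 0.72 = 0.28.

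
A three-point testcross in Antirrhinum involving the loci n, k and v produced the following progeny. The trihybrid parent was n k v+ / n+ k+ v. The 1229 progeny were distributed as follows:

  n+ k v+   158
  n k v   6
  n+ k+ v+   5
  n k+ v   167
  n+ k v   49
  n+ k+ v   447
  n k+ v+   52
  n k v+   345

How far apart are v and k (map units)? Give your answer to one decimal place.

The two rarest classes, n k v and n+ k+ v+, are the double crossovers. Comparing them with the parentals, only the v allele has switched, so v is the middle locus and the order is k – v – n.
Crossovers in the k–v interval produce the single-crossover classes n k+ v+ and n+ k v (52 + 49 = 101) plus the double crossovers (11).
RF(k–v) = (101 + 11) / 1229 = 112/1229 = 0.0911 → 9.1 map units.

9.1 map units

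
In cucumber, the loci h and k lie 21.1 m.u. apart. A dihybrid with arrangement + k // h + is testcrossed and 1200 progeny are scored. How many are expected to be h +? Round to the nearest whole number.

473

A map distance of 21.1 m.u. corresponds to a recombination frequency of 0.211.
The F1 is + k / h +, so h + is a parental gamete class with expected frequency (1 − r)/2 = 0.789/2 = 0.3945.
Expected number = 0.3945 × 1200 = 473.40 ≈ 473.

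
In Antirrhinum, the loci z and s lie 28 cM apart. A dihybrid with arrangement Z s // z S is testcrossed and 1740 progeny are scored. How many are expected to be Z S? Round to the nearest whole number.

244

A map distance of 28 cM corresponds to a recombination frequency of 0.280.
The F1 is Z s / z S, so Z S is a recombinant gamete class with expected frequency r/2 = 0.280/2 = 0.1400.
Expected number = 0.1400 × 1740 = 243.60 ≈ 244.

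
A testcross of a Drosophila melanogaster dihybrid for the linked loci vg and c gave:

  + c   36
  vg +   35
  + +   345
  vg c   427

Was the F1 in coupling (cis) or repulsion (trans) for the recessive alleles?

cis

The two most frequent classes are + + (345) and vg c (427); these are the parental (non-recombinant) types.
So the F1 carried + + on one chromosome and vg c on the other — the recessive alleles are on the same chromosome (cis / coupling).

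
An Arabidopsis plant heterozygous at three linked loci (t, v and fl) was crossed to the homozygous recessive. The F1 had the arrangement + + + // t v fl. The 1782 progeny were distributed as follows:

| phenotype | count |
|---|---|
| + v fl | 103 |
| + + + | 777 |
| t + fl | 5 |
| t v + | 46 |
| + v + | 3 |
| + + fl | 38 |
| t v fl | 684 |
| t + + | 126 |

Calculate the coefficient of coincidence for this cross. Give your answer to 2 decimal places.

0.65

The two rarest classes, + v + and t + fl, are the double crossovers. Comparing them with the parentals, only the v allele has switched, so v is the middle locus and the order is t – v – fl.
t–v: (229 + 8)/1782 = 0.1330; v–fl: (84 + 8)/1782 = 0.0516.
Expected DCO frequency = 0.1330 × 0.0516 ≈ 0.00686; observed = 8/1782 ≈ 0.00449.
Coefficient of coincidence = 0.00449/0.00686 ≈ 0.65.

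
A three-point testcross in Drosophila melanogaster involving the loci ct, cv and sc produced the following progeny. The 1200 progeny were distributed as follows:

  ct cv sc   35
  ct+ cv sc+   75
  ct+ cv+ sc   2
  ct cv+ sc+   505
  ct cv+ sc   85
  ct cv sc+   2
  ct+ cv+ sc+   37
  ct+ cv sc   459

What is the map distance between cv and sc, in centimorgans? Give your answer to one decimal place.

The two most frequent reciprocal classes, ct cv+ sc+ and ct+ cv sc, are the parental types, so the F1 was ct cv+ sc+ / ct+ cv sc.
The two rarest classes, ct cv sc+ and ct+ cv+ sc, are the double crossovers. Comparing them with the parentals, only the cv allele has switched, so cv is the middle locus and the order is sc – cv – ct.
Crossovers in the sc–cv interval produce the single-crossover classes ct cv+ sc and ct+ cv sc+ (85 + 75 = 160) plus the double crossovers (4).
RF(sc–cv) = (160 + 4) / 1200 = 164/1200 = 0.1367 → 13.7 centimorgans.

13.7 centimorgans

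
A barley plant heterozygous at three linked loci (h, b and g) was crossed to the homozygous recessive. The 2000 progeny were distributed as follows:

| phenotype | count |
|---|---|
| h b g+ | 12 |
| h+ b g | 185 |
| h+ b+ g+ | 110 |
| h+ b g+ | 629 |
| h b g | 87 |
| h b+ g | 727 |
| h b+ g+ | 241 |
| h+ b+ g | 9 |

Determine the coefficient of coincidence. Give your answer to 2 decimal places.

0.43

The two most frequent reciprocal classes, h+ b g+ and h b+ g, are the parental types, so the F1 was h+ b g+ / h b+ g.
The two rarest classes, h b g+ and h+ b+ g, are the double crossovers. Comparing them with the parentals, only the h allele has switched, so h is the middle locus and the order is g – h – b.
g–h: (426 + 21)/2000 = 0.2235; h–b: (197 + 21)/2000 = 0.1090.
Expected DCO frequency = 0.2235 × 0.1090 ≈ 0.02436; observed = 21/2000 ≈ 0.01050.
Coefficient of coincidence = 0.01050/0.02436 ≈ 0.43.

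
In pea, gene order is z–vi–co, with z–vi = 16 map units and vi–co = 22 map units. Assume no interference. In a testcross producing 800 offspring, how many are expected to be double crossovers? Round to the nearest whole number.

28

Map distances give recombination frequencies of 0.160 and 0.220 for the two intervals.
With no interference, expected double-crossover frequency = 0.160 × 0.220 = 0.03520.
Expected number = 0.03520 × 800 = 28.16 ≈ 28.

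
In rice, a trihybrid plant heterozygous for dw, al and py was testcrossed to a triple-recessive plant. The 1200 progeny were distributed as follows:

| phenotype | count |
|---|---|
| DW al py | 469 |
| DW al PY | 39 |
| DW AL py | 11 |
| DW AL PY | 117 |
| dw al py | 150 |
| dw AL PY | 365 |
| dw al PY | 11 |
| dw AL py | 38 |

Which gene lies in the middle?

al

The two most frequent reciprocal classes, dw AL PY and DW al py, are the parental types, so the F1 was dw AL PY / DW al py.
The two rarest classes, dw al PY and DW AL py, are the double crossovers. Comparing them with the parentals, only the al allele has switched, so al is the middle locus and the order is dw – al – py.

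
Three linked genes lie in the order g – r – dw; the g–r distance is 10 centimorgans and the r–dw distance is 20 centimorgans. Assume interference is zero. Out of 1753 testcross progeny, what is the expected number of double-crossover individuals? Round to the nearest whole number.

Map distances give recombination frequencies of 0.100 and 0.200 for the two intervals.
With no interference, expected double-crossover frequency = 0.100 × 0.200 = 0.02000.
Expected number = 0.02000 × 1753 = 35.06 ≈ 35.

35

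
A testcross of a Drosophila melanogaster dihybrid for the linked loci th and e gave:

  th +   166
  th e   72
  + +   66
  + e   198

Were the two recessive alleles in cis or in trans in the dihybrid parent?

trans

The two most frequent classes are + e (198) and th + (166); these are the parental (non-recombinant) types.
So the F1 carried + e on one chromosome and th + on the other — the recessive alleles are on opposite chromosomes (trans / repulsion).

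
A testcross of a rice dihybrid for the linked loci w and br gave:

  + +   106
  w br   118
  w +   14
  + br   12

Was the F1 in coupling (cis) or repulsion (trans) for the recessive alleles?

cis

The two most frequent classes are + + (106) and w br (118); these are the parental (non-recombinant) types.
So the F1 carried + + on one chromosome and w br on the other — the recessive alleles are on the same chromosome (cis / coupling).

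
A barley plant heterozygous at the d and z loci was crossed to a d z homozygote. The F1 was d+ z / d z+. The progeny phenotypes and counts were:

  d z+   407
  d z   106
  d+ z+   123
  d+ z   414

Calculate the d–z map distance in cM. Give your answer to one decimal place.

The recombinant classes are d+ z+ and d z: 123 + 106 = 229.
Recombination frequency = 229/1050 = 0.2181 ≈ 21.8%, i.e. 21.8 cM.

21.8 cM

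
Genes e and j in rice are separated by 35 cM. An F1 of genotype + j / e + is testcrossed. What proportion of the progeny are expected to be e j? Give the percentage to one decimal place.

17.5%

A map distance of 35 cM corresponds to a recombination frequency of 0.350.
The F1 is + j / e +, so e j is a recombinant gamete class with expected frequency r/2 = 0.350/2 = 0.1750.
That is 0.1750 = 17.5% of the progeny.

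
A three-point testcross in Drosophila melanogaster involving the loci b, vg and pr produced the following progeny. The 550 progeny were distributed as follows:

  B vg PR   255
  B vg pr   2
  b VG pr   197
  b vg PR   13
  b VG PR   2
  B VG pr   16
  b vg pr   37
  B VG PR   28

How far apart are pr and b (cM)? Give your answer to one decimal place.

The two most frequent reciprocal classes, b VG pr and B vg PR, are the parental types, so the F1 was b VG pr / B vg PR.
The two rarest classes, b VG PR and B vg pr, are the double crossovers. Comparing them with the parentals, only the pr allele has switched, so pr is the middle locus and the order is b – pr – vg.
Crossovers in the b–pr interval produce the single-crossover classes B VG pr and b vg PR (16 + 13 = 29) plus the double crossovers (4).
RF(b–pr) = (29 + 4) / 550 = 33/550 = 0.0600 → 6.0 cM.

6.0 cM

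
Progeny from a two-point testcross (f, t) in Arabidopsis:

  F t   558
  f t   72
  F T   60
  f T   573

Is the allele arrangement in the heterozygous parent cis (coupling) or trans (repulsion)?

trans

The two most frequent classes are F t (558) and f T (573); these are the parental (non-recombinant) types.
So the F1 carried F t on one chromosome and f T on the other — the recessive alleles are on opposite chromosomes (trans / repulsion).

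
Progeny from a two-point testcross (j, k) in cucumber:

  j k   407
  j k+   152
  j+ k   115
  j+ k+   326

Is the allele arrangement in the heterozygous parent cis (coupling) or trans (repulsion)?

cis

The two most frequent classes are j+ k+ (326) and j k (407); these are the parental (non-recombinant) types.
So the F1 carried j+ k+ on one chromosome and j k on the other — the recessive alleles are on the same chromosome (cis / coupling).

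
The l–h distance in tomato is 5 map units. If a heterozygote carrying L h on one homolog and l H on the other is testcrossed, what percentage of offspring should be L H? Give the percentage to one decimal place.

2.5%

A map distance of 5 map units corresponds to a recombination frequency of 0.050.
The F1 is L h / l H, so L H is a recombinant gamete class with expected frequency r/2 = 0.050/2 = 0.0250.
That is 0.0250 = 2.5% of the progeny.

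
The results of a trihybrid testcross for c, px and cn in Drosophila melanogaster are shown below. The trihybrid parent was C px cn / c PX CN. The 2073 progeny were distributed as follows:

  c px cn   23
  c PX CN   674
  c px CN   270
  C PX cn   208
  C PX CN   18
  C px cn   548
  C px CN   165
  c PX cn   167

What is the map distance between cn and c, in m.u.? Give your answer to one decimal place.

18.0 m.u.

The two rarest classes, c px cn and C PX CN, are the double crossovers. Comparing them with the parentals, only the c allele has switched, so c is the middle locus and the order is cn – c – px.
Crossovers in the cn–c interval produce the single-crossover classes C px CN and c PX cn (165 + 167 = 332) plus the double crossovers (41).
RF(cn–c) = (332 + 41) / 2073 = 373/2073 = 0.1799 → 18.0 m.u.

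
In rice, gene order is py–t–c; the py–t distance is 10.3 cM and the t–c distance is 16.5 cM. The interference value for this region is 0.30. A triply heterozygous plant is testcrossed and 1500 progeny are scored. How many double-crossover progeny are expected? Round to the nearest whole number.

Map distances give recombination frequencies of 0.103 and 0.165 for the two intervals.
With interference 0.30 (so coincidence = 0.70), expected double-crossover frequency = 0.103 × 0.165 × 0.70 = 0.01190.
Expected number = 0.01190 × 1500 = 17.84 ≈ 18.

18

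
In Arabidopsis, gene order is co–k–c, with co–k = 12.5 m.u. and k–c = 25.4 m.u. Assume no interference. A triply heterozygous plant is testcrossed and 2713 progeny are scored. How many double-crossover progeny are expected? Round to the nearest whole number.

Map distances give recombination frequencies of 0.125 and 0.254 for the two intervals.
With no interference, expected double-crossover frequency = 0.125 × 0.254 = 0.03175.
Expected number = 0.03175 × 2713 = 86.14 ≈ 86.

86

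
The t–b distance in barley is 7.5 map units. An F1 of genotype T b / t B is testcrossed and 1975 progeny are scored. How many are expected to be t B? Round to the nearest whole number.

A map distance of 7.5 map units corresponds to a recombination frequency of 0.075.
The F1 is T b / t B, so t B is a parental gamete class with expected frequency (1 − r)/2 = 0.925/2 = 0.4625.
Expected number = 0.4625 × 1975 = 913.44 ≈ 913.

913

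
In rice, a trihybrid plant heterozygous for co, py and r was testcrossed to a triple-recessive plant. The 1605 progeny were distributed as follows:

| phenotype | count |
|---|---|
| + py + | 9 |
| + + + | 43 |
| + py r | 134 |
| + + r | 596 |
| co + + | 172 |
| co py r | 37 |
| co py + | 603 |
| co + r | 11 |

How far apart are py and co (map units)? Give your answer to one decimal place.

The two most frequent reciprocal classes, co py + and + + r, are the parental types, so the F1 was co py + / + + r.
The two rarest classes, + py + and co + r, are the double crossovers. Comparing them with the parentals, only the co allele has switched, so co is the middle locus and the order is py – co – r.
Crossovers in the py–co interval produce the single-crossover classes co + + and + py r (172 + 134 = 306) plus the double crossovers (20).
RF(py–co) = (306 + 20) / 1605 = 326/1605 = 0.2031 → 20.3 map units.

20.3 map units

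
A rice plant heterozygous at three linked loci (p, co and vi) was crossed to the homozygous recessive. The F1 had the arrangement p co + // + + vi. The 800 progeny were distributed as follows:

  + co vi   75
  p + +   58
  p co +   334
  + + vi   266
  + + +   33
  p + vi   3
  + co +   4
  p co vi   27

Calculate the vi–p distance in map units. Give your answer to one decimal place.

The two rarest classes, + co + and p + vi, are the double crossovers. Comparing them with the parentals, only the p allele has switched, so p is the middle locus and the order is vi – p – co.
Crossovers in the vi–p interval produce the single-crossover classes p co vi and + + + (27 + 33 = 60) plus the double crossovers (7).
RF(vi–p) = (60 + 7) / 800 = 67/800 = 0.0838 → 8.4 map units.

8.4 map units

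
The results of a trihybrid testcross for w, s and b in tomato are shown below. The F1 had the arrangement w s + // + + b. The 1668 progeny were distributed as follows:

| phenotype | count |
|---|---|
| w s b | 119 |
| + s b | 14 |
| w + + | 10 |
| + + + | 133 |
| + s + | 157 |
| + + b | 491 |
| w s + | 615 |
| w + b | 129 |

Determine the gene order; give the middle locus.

s

The two rarest classes, w + + and + s b, are the double crossovers. Comparing them with the parentals, only the s allele has switched, so s is the middle locus and the order is w – s – b.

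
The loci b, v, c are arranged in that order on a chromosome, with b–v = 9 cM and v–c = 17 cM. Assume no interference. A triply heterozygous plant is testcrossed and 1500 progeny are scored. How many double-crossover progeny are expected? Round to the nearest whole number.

23

Map distances give recombination frequencies of 0.090 and 0.170 for the two intervals.
With no interference, expected double-crossover frequency = 0.090 × 0.170 = 0.01530.
Expected number = 0.01530 × 1500 = 22.95 ≈ 23.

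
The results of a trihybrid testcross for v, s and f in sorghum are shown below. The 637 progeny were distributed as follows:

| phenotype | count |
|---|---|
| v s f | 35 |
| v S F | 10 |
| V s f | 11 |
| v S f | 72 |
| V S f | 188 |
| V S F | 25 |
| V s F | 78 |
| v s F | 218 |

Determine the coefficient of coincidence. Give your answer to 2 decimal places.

The two most frequent reciprocal classes, V S f and v s F, are the parental types, so the F1 was V S f / v s F.
The two rarest classes, V s f and v S F, are the double crossovers. Comparing them with the parentals, only the s allele has switched, so s is the middle locus and the order is v – s – f.
v–s: (150 + 21)/637 = 0.2684; s–f: (60 + 21)/637 = 0.1272.
Expected DCO frequency = 0.2684 × 0.1272 ≈ 0.03414; observed = 21/637 ≈ 0.03297.
Coefficient of coincidence = 0.03297/0.03414 ≈ 0.97.

0.97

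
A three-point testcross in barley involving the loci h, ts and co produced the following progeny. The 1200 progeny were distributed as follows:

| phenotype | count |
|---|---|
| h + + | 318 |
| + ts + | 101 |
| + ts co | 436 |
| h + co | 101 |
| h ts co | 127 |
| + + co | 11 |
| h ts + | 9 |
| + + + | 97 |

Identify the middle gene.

The two most frequent reciprocal classes, h + + and + ts co, are the parental types, so the F1 was h + + / + ts co.
The two rarest classes, h ts + and + + co, are the double crossovers. Comparing them with the parentals, only the ts allele has switched, so ts is the middle locus and the order is co – ts – h.

ts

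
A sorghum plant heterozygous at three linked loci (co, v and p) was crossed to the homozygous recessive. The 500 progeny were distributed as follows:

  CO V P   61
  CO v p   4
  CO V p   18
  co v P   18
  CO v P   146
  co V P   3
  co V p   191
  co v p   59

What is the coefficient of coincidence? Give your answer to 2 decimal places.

The two most frequent reciprocal classes, co V p and CO v P, are the parental types, so the F1 was co V p / CO v P.
The two rarest classes, co V P and CO v p, are the double crossovers. Comparing them with the parentals, only the p allele has switched, so p is the middle locus and the order is co – p – v.
co–p: (36 + 7)/500 = 0.0860; p–v: (120 + 7)/500 = 0.2540.
Expected DCO frequency = 0.0860 × 0.2540 ≈ 0.02184; observed = 7/500 ≈ 0.01400.
Coefficient of coincidence = 0.01400/0.02184 ≈ 0.64.

0.64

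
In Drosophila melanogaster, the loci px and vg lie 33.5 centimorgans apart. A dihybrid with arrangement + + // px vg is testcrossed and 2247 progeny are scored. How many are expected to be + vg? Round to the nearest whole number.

A map distance of 33.5 centimorgans corresponds to a recombination frequency of 0.335.
The F1 is + + / px vg, so + vg is a recombinant gamete class with expected frequency r/2 = 0.335/2 = 0.1675.
Expected number = 0.1675 × 2247 = 376.37 ≈ 376.

376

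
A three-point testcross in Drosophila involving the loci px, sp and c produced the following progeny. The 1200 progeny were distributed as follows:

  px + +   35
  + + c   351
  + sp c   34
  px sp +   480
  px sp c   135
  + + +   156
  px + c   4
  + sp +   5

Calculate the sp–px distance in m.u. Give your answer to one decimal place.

6.5 m.u.

The two most frequent reciprocal classes, px sp + and + + c, are the parental types, so the F1 was px sp + / + + c.
The two rarest classes, + sp + and px + c, are the double crossovers. Comparing them with the parentals, only the px allele has switched, so px is the middle locus and the order is c – px – sp.
Crossovers in the px–sp interval produce the single-crossover classes px + + and + sp c (35 + 34 = 69) plus the double crossovers (9).
RF(px–sp) = (69 + 9) / 1200 = 78/1200 = 0.0650 → 6.5 m.u.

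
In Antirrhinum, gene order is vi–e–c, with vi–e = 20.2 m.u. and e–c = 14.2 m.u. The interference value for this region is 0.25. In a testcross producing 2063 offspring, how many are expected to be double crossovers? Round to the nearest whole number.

Map distances give recombination frequencies of 0.202 and 0.142 for the two intervals.
With interference 0.25 (so coincidence = 0.75), expected double-crossover frequency = 0.202 × 0.142 × 0.75 = 0.02151.
Expected number = 0.02151 × 2063 = 44.38 ≈ 44.

44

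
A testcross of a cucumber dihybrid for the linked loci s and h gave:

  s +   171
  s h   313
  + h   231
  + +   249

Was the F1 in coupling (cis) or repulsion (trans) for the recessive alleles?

cis

The two most frequent classes are + + (249) and s h (313); these are the parental (non-recombinant) types.
So the F1 carried + + on one chromosome and s h on the other — the recessive alleles are on the same chromosome (cis / coupling).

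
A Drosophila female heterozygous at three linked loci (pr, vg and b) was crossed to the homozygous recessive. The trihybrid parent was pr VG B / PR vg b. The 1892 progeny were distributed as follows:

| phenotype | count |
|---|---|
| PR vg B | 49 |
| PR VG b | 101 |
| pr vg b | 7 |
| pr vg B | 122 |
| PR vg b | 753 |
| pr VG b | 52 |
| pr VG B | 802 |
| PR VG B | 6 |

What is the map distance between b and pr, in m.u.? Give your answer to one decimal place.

6.0 m.u.

The two rarest classes, PR VG B and pr vg b, are the double crossovers. Comparing them with the parentals, only the pr allele has switched, so pr is the middle locus and the order is b – pr – vg.
Crossovers in the b–pr interval produce the single-crossover classes pr VG b and PR vg B (52 + 49 = 101) plus the double crossovers (13).
RF(b–pr) = (101 + 13) / 1892 = 114/1892 = 0.0603 → 6.0 m.u.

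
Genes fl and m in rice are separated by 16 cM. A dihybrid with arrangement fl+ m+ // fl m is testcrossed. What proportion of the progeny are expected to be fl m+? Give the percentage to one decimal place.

8.0%

A map distance of 16 cM corresponds to a recombination frequency of 0.160.
The F1 is fl+ m+ / fl m, so fl m+ is a recombinant gamete class with expected frequency r/2 = 0.160/2 = 0.0800.
That is 0.0800 = 8.0% of the progeny.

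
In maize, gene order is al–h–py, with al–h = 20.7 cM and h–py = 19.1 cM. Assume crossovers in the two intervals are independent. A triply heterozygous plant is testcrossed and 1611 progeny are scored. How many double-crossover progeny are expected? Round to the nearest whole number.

Map distances give recombination frequencies of 0.207 and 0.191 for the two intervals.
With no interference, expected double-crossover frequency = 0.207 × 0.191 = 0.03954.
Expected number = 0.03954 × 1611 = 63.69 ≈ 64.

64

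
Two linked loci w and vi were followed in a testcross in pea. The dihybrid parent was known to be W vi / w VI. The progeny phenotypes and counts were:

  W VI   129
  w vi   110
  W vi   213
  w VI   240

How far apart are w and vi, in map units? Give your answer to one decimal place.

The recombinant classes are W VI and w vi: 129 + 110 = 239.
Recombination frequency = 239/692 = 0.3454 ≈ 34.5%, i.e. 34.5 map units.

34.5 map units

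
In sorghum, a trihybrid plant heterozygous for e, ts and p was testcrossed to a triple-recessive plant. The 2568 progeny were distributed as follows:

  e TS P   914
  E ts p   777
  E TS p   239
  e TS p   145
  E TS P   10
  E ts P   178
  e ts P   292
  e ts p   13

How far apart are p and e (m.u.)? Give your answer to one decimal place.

The two most frequent reciprocal classes, e TS P and E ts p, are the parental types, so the F1 was e TS P / E ts p.
The two rarest classes, E TS P and e ts p, are the double crossovers. Comparing them with the parentals, only the e allele has switched, so e is the middle locus and the order is p – e – ts.
Crossovers in the p–e interval produce the single-crossover classes e TS p and E ts P (145 + 178 = 323) plus the double crossovers (23).
RF(p–e) = (323 + 23) / 2568 = 346/2568 = 0.1347 → 13.5 m.u.

13.5 m.u.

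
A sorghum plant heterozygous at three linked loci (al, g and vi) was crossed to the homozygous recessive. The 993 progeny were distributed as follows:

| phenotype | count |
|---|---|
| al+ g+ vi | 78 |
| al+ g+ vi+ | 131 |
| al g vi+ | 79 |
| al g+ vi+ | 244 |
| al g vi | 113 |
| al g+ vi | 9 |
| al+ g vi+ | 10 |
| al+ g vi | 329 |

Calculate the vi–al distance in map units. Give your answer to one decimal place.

26.5 map units

The two most frequent reciprocal classes, al g+ vi+ and al+ g vi, are the parental types, so the F1 was al g+ vi+ / al+ g vi.
The two rarest classes, al g+ vi and al+ g vi+, are the double crossovers. Comparing them with the parentals, only the vi allele has switched, so vi is the middle locus and the order is al – vi – g.
Crossovers in the al–vi interval produce the single-crossover classes al+ g+ vi+ and al g vi (131 + 113 = 244) plus the double crossovers (19).
RF(al–vi) = (244 + 19) / 993 = 263/993 = 0.2649 → 26.5 map units.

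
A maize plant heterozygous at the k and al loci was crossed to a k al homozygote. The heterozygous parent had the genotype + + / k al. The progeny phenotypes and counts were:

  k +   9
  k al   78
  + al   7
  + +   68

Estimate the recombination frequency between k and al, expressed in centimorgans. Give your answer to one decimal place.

9.9 centimorgans

The recombinant classes are + al and k +: 7 + 9 = 16.
Recombination frequency = 16/162 = 0.0988 ≈ 9.9%, i.e. 9.9 centimorgans.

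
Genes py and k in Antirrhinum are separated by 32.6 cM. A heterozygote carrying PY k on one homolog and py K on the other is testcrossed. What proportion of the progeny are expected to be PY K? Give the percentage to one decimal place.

16.3%

A map distance of 32.6 cM corresponds to a recombination frequency of 0.326.
The F1 is PY k / py K, so PY K is a recombinant gamete class with expected frequency r/2 = 0.326/2 = 0.1630.
That is 0.1630 = 16.3% of the progeny.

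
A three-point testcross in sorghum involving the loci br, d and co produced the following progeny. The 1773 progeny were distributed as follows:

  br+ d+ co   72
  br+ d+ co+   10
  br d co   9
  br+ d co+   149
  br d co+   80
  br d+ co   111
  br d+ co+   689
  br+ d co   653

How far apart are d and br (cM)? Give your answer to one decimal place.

The two most frequent reciprocal classes, br+ d co and br d+ co+, are the parental types, so the F1 was br+ d co / br d+ co+.
The two rarest classes, br d co and br+ d+ co+, are the double crossovers. Comparing them with the parentals, only the br allele has switched, so br is the middle locus and the order is co – br – d.
Crossovers in the br–d interval produce the single-crossover classes br+ d+ co and br d co+ (72 + 80 = 152) plus the double crossovers (19).
RF(br–d) = (152 + 19) / 1773 = 171/1773 = 0.0964 → 9.6 cM.

9.6 cM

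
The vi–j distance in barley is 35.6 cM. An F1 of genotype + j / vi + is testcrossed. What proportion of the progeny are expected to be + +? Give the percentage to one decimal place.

17.8%

A map distance of 35.6 cM corresponds to a recombination frequency of 0.356.
The F1 is + j / vi +, so + + is a recombinant gamete class with expected frequency r/2 = 0.356/2 = 0.1780.
That is 0.1780 = 17.8% of the progeny.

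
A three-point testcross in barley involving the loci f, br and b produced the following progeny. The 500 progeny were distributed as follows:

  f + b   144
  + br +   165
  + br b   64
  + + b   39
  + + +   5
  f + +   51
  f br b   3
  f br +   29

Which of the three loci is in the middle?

The two most frequent reciprocal classes, f + b and + br +, are the parental types, so the F1 was f + b / + br +.
The two rarest classes, f br b and + + +, are the double crossovers. Comparing them with the parentals, only the br allele has switched, so br is the middle locus and the order is b – br – f.

br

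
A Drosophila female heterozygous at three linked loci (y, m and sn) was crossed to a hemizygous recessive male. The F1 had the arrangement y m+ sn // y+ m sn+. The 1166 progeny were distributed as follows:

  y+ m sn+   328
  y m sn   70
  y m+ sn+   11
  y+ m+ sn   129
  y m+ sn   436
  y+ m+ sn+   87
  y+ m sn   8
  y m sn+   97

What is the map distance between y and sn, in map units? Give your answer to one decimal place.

21.0 map units

The two rarest classes, y m+ sn+ and y+ m sn, are the double crossovers. Comparing them with the parentals, only the sn allele has switched, so sn is the middle locus and the order is m – sn – y.
Crossovers in the sn–y interval produce the single-crossover classes y+ m+ sn and y m sn+ (129 + 97 = 226) plus the double crossovers (19).
RF(sn–y) = (226 + 19) / 1166 = 245/1166 = 0.2101 → 21.0 map units.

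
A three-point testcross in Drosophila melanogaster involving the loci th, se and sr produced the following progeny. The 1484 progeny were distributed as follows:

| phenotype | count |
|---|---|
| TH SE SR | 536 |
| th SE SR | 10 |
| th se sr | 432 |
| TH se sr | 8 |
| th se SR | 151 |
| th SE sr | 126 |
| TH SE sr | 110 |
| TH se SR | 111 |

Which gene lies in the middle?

th

The two most frequent reciprocal classes, th se sr and TH SE SR, are the parental types, so the F1 was th se sr / TH SE SR.
The two rarest classes, TH se sr and th SE SR, are the double crossovers. Comparing them with the parentals, only the th allele has switched, so th is the middle locus and the order is sr – th – se.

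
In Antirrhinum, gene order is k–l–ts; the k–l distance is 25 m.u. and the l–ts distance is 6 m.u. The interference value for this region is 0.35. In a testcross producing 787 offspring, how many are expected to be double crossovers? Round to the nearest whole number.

8

Map distances give recombination frequencies of 0.250 and 0.060 for the two intervals.
With interference 0.35 (so coincidence = 0.65), expected double-crossover frequency = 0.250 × 0.060 × 0.65 = 0.00975.
Expected number = 0.00975 × 787 = 7.67 ≈ 8.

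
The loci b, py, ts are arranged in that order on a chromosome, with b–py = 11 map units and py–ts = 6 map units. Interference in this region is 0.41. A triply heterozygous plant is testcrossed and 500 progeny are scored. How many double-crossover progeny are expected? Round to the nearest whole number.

Map distances give recombination frequencies of 0.110 and 0.060 for the two intervals.
With interference 0.41 (so coincidence = 0.59), expected double-crossover frequency = 0.110 × 0.060 × 0.59 = 0.00389.
Expected number = 0.00389 × 500 = 1.95 ≈ 2.

2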